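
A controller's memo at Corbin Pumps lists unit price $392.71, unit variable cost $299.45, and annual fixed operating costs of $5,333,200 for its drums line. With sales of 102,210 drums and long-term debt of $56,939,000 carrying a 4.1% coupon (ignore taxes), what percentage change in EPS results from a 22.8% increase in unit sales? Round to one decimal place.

+116.6%

Contribution at this volume is 102,210 × $93.26 = $9,532,104.60.
EBIT = $9,532,104.60 − $5,333,200 = $4,198,904.60.
Interest = $2,334,499.00, so EBIT − I = $1,864,405.60.
DCL = total CM / (EBIT − I) = $9,532,104.60 / $1,864,405.60 = 5.1127.
%ΔEPS = DCL × %ΔSales = 5.1127 × +22.8% = +116.6%.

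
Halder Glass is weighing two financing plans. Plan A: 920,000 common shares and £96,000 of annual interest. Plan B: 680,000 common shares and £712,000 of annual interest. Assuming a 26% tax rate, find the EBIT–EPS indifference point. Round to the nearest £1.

At indifference, (EBIT − 96,000)(1 − t)/920,000 = (EBIT − 712,000)(1 − t)/680,000.
Cancelling (1 − t) and cross-multiplying: 680,000·(EBIT − 96,000) = 920,000·(EBIT − 712,000).
EBIT × (920,000 − 680,000) = 712,000 × 920,000 − 96,000 × 680,000 = 589,760,000,000, so EBIT = 589,760,000,000 ÷ 240,000 = 2,457,333.33.

£2,457,333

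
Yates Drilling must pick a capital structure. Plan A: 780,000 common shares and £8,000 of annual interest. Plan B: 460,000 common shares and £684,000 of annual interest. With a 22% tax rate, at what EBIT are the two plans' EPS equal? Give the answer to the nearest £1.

£1,655,750

Set EPS_A = EPS_B: (EBIT − £8,000)(1 − 0.22) ÷ 780,000 = (EBIT − £684,000)(1 − 0.22) ÷ 460,000.
The (1 − t) factor cancels: (EBIT − 8,000) × 460,000 = (EBIT − 684,000) × 780,000.
Solving, EBIT = (684,000·780,000 − 8,000·460,000) / (780,000 − 460,000) = 529,840,000,000 / 320,000 = 1,655,750.00.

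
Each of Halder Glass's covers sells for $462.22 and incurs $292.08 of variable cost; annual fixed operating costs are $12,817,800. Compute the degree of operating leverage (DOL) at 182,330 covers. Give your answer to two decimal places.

Total contribution margin = 182,330 × $170.14 = $31,021,626.20.
Subtracting fixed costs: EBIT = $31,021,626.20 − $12,817,800 = $18,203,826.20.
DOL = contribution ÷ EBIT = $31,021,626.20 ÷ $18,203,826.20 = 1.7041.

1.70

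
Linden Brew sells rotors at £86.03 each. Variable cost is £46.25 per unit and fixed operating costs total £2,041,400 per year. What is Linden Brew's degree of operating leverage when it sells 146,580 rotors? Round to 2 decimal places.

1.54

Total contribution margin = 146,580 × £39.78 = £5,830,952.40.
Subtracting fixed costs: EBIT = £5,830,952.40 − £2,041,400 = £3,789,552.40.
So DOL = total CM / EBIT = £5,830,952.40 / £3,789,552.40 = 1.5387.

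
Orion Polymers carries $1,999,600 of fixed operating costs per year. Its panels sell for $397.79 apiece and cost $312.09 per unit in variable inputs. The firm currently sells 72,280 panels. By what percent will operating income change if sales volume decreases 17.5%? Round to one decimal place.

-25.8%

Contribution at this volume is 72,280 × $85.70 = $6,194,396.00.
EBIT = $6,194,396.00 − $1,999,600 = $4,194,796.00.
So DOL = total CM / EBIT = $6,194,396.00 / $4,194,796.00 = 1.4767.
So EBIT moves 1.4767 × (-17.5%) = -25.8%.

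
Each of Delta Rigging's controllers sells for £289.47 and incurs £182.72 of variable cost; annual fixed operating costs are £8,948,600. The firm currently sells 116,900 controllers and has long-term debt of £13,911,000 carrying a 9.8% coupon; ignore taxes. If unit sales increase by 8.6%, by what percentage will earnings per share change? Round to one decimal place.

+49.5%

Contribution at this volume is 116,900 × £106.75 = £12,479,075.00.
EBIT = £12,479,075.00 − £8,948,600 = £3,530,475.00.
After interest of £1,363,278.00, pre-tax earnings = £2,167,197.00.
Degree of combined leverage = contribution ÷ (EBIT − I) = £12,479,075.00 ÷ £2,167,197.00 = 5.7582.
%ΔEPS = DCL × %ΔSales = 5.7582 × +8.6% = +49.5%.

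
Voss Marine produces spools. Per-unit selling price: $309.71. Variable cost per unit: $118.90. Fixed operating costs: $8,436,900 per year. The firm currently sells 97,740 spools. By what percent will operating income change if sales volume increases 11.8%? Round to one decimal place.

Total contribution margin = 97,740 × $190.81 = $18,649,769.40.
Operating income = contribution − fixed costs = $18,649,769.40 − $8,436,900 = $10,212,869.40.
DOL = contribution ÷ EBIT = $18,649,769.40 ÷ $10,212,869.40 = 1.8261.
So EBIT moves 1.8261 × (+11.8%) = +21.5%.

+21.5%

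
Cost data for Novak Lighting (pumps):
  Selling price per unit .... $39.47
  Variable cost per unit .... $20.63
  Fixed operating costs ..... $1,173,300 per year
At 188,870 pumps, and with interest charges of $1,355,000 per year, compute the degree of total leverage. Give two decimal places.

Contribution at this volume is 188,870 × $18.84 = $3,558,310.80.
EBIT = $3,558,310.80 − $1,173,300 = $2,385,010.80. Interest = $1,355,000.00, so EBIT − I = $1,030,010.80.
Degree of total leverage = total CM / (EBIT − interest) = $3,558,310.80 / $1,030,010.80 = 3.4546.

3.45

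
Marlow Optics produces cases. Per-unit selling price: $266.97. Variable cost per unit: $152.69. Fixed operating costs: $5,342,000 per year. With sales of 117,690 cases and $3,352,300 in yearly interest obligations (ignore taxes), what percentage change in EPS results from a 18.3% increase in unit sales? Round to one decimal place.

Total contribution margin = 117,690 × $114.28 = $13,449,613.20.
EBIT = $13,449,613.20 − $5,342,000 = $8,107,613.20.
After interest of $3,352,300.00, pre-tax earnings = $4,755,313.20.
DCL = total CM / (EBIT − I) = $13,449,613.20 / $4,755,313.20 = 2.8283.
EPS therefore changes by 2.8283 × (+18.3%) = +51.8%.

+51.8%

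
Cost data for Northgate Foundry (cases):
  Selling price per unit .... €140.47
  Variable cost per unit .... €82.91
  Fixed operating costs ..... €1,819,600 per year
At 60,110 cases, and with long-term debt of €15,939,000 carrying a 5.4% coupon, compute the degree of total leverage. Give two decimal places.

4.44

Contribution at this volume is 60,110 × €57.56 = €3,459,931.60.
Subtracting fixed costs: EBIT = €3,459,931.60 − €1,819,600 = €1,640,331.60. Interest = €860,706.00.
DOL = €3,459,931.60 ÷ €1,640,331.60 = 2.1093; DFL = €1,640,331.60 ÷ €779,625.60 = 2.1040.
Combined leverage = 2.1093 × 2.1040 = 4.4380.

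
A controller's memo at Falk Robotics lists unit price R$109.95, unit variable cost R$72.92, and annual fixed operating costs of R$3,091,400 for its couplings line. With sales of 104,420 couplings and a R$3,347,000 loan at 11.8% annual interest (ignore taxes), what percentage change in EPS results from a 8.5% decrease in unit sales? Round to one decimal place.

-86.4%

Total contribution margin = 104,420 × R$37.03 = R$3,866,672.60.
Operating income = contribution − fixed costs = R$3,866,672.60 − R$3,091,400 = R$775,272.60.
After interest of R$394,946.00, pre-tax earnings = R$380,326.60.
DCL = total CM / (EBIT − I) = R$3,866,672.60 / R$380,326.60 = 10.1667.
EPS therefore changes by 10.1667 × (-8.5%) = -86.4%.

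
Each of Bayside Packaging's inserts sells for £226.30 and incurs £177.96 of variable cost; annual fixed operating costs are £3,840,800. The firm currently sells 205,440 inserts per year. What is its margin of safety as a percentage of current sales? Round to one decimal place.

61.3%

Contribution margin per unit = £226.30 − £177.96 = £48.34. Break-even units = £3,840,800 ÷ £48.34 = 79,453.87; break-even revenue = 79,453.87 × £226.30 = £17,980,410.43.
Current sales = 205,440 × £226.30 = £46,491,072.00.
Margin of safety = (£46,491,072.00 − £17,980,410.43) ÷ £46,491,072.00 = 61.3%.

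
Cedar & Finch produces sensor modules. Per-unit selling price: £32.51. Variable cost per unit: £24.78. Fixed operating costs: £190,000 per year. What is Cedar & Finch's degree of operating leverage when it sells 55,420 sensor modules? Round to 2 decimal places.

Contribution at this volume is 55,420 × £7.73 = £428,396.60.
Subtracting fixed costs: EBIT = £428,396.60 − £190,000 = £238,396.60.
Degree of operating leverage = £428,396.60 / £238,396.60 = 1.7970.

1.80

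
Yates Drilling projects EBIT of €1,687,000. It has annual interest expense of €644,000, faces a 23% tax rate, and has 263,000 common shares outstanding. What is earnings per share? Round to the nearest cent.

€3.05

Pre-tax income = €1,687,000 − €644,000.00 = €1,043,000.00.
Net income = €1,043,000.00 × (1 − 0.23) = €803,110.00.
EPS = €803,110.00 ÷ 263,000 = €3.05.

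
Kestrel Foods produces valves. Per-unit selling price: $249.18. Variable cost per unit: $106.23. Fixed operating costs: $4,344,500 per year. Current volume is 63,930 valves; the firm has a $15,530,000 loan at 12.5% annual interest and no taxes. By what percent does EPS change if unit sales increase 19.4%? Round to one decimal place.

Contribution at this volume is 63,930 × $142.95 = $9,138,793.50.
Operating income = contribution − fixed costs = $9,138,793.50 − $4,344,500 = $4,794,293.50.
After interest of $1,941,250.00, pre-tax earnings = $2,853,043.50.
DCL = total CM / (EBIT − I) = $9,138,793.50 / $2,853,043.50 = 3.2032.
%ΔEPS = DCL × %ΔSales = 3.2032 × +19.4% = +62.1%.

+62.1%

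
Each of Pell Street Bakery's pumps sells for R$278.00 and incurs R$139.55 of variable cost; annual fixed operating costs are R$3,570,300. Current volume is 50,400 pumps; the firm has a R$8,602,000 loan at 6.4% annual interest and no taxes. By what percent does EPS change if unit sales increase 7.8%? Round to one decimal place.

Total contribution margin = 50,400 × R$138.45 = R$6,977,880.00.
EBIT = R$6,977,880.00 − R$3,570,300 = R$3,407,580.00.
Interest = R$550,528.00, so EBIT − I = R$2,857,052.00.
Degree of combined leverage = contribution ÷ (EBIT − I) = R$6,977,880.00 ÷ R$2,857,052.00 = 2.4423.
EPS therefore changes by 2.4423 × (+7.8%) = +19.1%.

+19.1%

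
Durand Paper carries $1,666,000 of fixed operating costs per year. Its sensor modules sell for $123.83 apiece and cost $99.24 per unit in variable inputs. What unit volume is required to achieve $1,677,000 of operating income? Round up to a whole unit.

135,950 sensor modules

Unit CM = price − variable cost = $123.83 − $99.24 = $24.59.
Units = (FC + target) / CM = ($1,666,000 + $1,677,000) / $24.59 = 135,949.57, so 135,950 sensor modules.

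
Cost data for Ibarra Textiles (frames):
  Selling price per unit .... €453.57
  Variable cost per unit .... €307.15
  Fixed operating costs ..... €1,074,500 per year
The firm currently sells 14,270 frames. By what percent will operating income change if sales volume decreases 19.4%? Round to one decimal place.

Total contribution margin = 14,270 × €146.42 = €2,089,413.40.
Subtracting fixed costs: EBIT = €2,089,413.40 − €1,074,500 = €1,014,913.40.
So DOL = total CM / EBIT = €2,089,413.40 / €1,014,913.40 = 2.0587.
Operating income changes by 2.0587 × -19.4% = -39.9%.

-39.9%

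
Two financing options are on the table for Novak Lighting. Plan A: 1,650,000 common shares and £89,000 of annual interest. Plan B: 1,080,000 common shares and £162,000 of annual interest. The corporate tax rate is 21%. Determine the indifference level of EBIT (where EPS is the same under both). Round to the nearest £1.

Set EPS_A = EPS_B: (EBIT − £89,000)(1 − 0.21) ÷ 1,650,000 = (EBIT − £162,000)(1 − 0.21) ÷ 1,080,000.
Cancelling (1 − t) and cross-multiplying: 1,080,000·(EBIT − 89,000) = 1,650,000·(EBIT − 162,000).
EBIT × (1,650,000 − 1,080,000) = 162,000 × 1,650,000 − 89,000 × 1,080,000 = 171,180,000,000, so EBIT = 171,180,000,000 ÷ 570,000 = 300,315.79.

£300,316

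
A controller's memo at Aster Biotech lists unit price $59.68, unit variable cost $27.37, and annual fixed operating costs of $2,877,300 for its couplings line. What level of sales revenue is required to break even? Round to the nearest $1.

CM per unit = $59.68 − $27.37 = $32.31; CM ratio = $32.31 / $59.68 = 0.5414.
Break-even sales = FC ÷ CM ratio = $2,877,300 × $59.68 / $32.31 = $5,314,679.

$5,314,679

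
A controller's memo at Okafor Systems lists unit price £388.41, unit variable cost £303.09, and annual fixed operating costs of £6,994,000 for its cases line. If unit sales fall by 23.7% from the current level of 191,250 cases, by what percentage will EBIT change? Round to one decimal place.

-41.5%

At 191,250 units, contribution = 191,250 × £85.32 = £16,317,450.00.
Subtracting fixed costs: EBIT = £16,317,450.00 − £6,994,000 = £9,323,450.00.
Degree of operating leverage = £16,317,450.00 / £9,323,450.00 = 1.7502.
Operating income changes by 1.7502 × -23.7% = -41.5%.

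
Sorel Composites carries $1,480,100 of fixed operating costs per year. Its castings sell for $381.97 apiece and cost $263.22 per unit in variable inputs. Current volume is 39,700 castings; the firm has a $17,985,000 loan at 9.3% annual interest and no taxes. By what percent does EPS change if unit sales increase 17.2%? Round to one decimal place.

+51.9%

Contribution at this volume is 39,700 × $118.75 = $4,714,375.00.
EBIT = $4,714,375.00 − $1,480,100 = $3,234,275.00.
After interest of $1,672,605.00, pre-tax earnings = $1,561,670.00.
Degree of combined leverage = contribution ÷ (EBIT − I) = $4,714,375.00 ÷ $1,561,670.00 = 3.0188.
%ΔEPS = DCL × %ΔSales = 3.0188 × +17.2% = +51.9%.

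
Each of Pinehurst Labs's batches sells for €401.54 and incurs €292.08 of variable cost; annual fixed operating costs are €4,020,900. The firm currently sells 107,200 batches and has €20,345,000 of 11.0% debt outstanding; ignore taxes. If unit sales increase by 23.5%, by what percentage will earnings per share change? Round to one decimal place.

+50.4%

Total contribution margin = 107,200 × €109.46 = €11,734,112.00.
Subtracting fixed costs: EBIT = €11,734,112.00 − €4,020,900 = €7,713,212.00.
Interest = €2,237,950.00, so EBIT − I = €5,475,262.00.
DCL = total CM / (EBIT − I) = €11,734,112.00 / €5,475,262.00 = 2.1431.
%ΔEPS = DCL × %ΔSales = 2.1431 × +23.5% = +50.4%.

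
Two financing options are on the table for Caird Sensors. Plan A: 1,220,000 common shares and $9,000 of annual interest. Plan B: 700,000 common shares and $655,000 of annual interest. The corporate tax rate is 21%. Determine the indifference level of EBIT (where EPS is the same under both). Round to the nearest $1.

$1,524,615

At indifference, (EBIT − 9,000)(1 − t)/1,220,000 = (EBIT − 655,000)(1 − t)/700,000.
Cancelling (1 − t) and cross-multiplying: 700,000·(EBIT − 9,000) = 1,220,000·(EBIT − 655,000).
EBIT × (1,220,000 − 700,000) = 655,000 × 1,220,000 − 9,000 × 700,000 = 792,800,000,000, so EBIT = 792,800,000,000 ÷ 520,000 = 1,524,615.38.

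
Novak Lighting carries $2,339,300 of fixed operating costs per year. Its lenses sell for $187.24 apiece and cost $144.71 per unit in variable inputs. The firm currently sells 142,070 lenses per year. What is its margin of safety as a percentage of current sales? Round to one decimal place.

Contribution margin per unit = $187.24 − $144.71 = $42.53. Break-even units = $2,339,300 ÷ $42.53 = 55,003.53; break-even revenue = 55,003.53 × $187.24 = $10,298,860.38.
Current sales = 142,070 × $187.24 = $26,601,186.80.
Margin of safety = ($26,601,186.80 − $10,298,860.38) ÷ $26,601,186.80 = 61.3%.

61.3%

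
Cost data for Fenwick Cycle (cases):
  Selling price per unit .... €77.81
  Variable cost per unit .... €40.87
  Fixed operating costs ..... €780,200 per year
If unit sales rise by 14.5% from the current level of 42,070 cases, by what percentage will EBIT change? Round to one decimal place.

Contribution at this volume is 42,070 × €36.94 = €1,554,065.80.
EBIT = €1,554,065.80 − €780,200 = €773,865.80.
DOL = contribution ÷ EBIT = €1,554,065.80 ÷ €773,865.80 = 2.0082.
Operating income changes by 2.0082 × +14.5% = +29.1%.

+29.1%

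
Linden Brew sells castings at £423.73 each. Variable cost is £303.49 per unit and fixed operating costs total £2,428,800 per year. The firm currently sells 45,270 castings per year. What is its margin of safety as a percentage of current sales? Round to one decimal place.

Each unit contributes £423.73 − £303.49 = £120.24. Break-even units = £2,428,800 ÷ £120.24 = 20,199.60; break-even revenue = 20,199.60 × £423.73 = £8,559,176.85.
Actual sales revenue = 45,270 × £423.73 = £19,182,257.10.
Margin of safety = (£19,182,257.10 − £8,559,176.85) ÷ £19,182,257.10 = 55.4%.

55.4%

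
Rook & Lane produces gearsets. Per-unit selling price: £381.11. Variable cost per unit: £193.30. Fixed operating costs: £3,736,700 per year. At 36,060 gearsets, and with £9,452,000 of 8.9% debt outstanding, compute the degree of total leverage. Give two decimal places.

Contribution at this volume is 36,060 × £187.81 = £6,772,428.60.
Operating income = contribution − fixed costs = £6,772,428.60 − £3,736,700 = £3,035,728.60. Interest = £841,228.00, so EBIT − I = £2,194,500.60.
DCL = contribution ÷ (EBIT − I) = £6,772,428.60 ÷ £2,194,500.60 = 3.0861.

3.09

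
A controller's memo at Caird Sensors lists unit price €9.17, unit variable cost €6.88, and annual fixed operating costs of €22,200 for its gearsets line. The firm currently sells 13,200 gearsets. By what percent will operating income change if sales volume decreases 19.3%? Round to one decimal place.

Contribution at this volume is 13,200 × €2.29 = €30,228.00.
EBIT = €30,228.00 − €22,200 = €8,028.00.
So DOL = total CM / EBIT = €30,228.00 / €8,028.00 = 3.7653.
So EBIT moves 3.7653 × (-19.3%) = -72.7%.

-72.7%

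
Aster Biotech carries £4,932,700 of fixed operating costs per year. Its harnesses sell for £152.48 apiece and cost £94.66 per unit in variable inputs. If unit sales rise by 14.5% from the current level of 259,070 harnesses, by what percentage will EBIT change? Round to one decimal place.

Contribution at this volume is 259,070 × £57.82 = £14,979,427.40.
EBIT = £14,979,427.40 − £4,932,700 = £10,046,727.40.
So DOL = total CM / EBIT = £14,979,427.40 / £10,046,727.40 = 1.4910.
So EBIT moves 1.4910 × (+14.5%) = +21.6%.

+21.6%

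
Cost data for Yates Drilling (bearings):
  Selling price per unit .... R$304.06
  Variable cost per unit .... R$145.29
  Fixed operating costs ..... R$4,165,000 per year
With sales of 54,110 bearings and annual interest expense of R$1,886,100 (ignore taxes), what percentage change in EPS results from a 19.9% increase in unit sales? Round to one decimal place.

At 54,110 units, contribution = 54,110 × R$158.77 = R$8,591,044.70.
EBIT = R$8,591,044.70 − R$4,165,000 = R$4,426,044.70.
After interest of R$1,886,100.00, pre-tax earnings = R$2,539,944.70.
Degree of combined leverage = contribution ÷ (EBIT − I) = R$8,591,044.70 ÷ R$2,539,944.70 = 3.3824.
EPS therefore changes by 3.3824 × (+19.9%) = +67.3%.

+67.3%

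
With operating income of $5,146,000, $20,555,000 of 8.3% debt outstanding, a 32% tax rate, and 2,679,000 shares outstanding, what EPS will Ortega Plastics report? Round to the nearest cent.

Pre-tax income = $5,146,000 − $1,706,065.00 = $3,439,935.00.
After tax at 32%: net income = $3,439,935.00 × 0.68 = $2,339,155.80.
EPS = $2,339,155.80 ÷ 2,679,000 = $0.87.

$0.87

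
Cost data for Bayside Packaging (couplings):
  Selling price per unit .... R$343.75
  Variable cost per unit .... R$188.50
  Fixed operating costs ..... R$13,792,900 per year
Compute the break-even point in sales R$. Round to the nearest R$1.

CM per unit = R$343.75 − R$188.50 = R$155.25; CM ratio = R$155.25 / R$343.75 = 0.4516.
Break-even revenue = fixed costs × price ÷ CM = R$13,792,900 × R$343.75 ÷ R$155.25 = R$30,539,835.

R$30,539,835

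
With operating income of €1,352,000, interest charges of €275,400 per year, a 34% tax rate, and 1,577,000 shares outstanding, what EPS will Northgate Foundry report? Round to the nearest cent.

€0.45

Pre-tax income = €1,352,000 − €275,400.00 = €1,076,600.00.
After tax at 34%: net income = €1,076,600.00 × 0.66 = €710,556.00.
EPS = €710,556.00 ÷ 1,577,000 = €0.45.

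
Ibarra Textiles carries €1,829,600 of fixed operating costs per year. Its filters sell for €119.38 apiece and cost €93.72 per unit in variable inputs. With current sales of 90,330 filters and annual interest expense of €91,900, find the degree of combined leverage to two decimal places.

5.85

At 90,330 units, contribution = 90,330 × €25.66 = €2,317,867.80.
Subtracting fixed costs: EBIT = €2,317,867.80 − €1,829,600 = €488,267.80. Interest = €91,900.00, so EBIT − I = €396,367.80.
DCL = contribution ÷ (EBIT − I) = €2,317,867.80 ÷ €396,367.80 = 5.8478.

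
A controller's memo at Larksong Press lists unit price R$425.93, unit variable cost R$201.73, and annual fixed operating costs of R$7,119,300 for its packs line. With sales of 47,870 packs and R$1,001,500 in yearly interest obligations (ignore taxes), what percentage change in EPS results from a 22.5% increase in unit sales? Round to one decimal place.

+92.5%

Total contribution margin = 47,870 × R$224.20 = R$10,732,454.00.
Operating income = contribution − fixed costs = R$10,732,454.00 − R$7,119,300 = R$3,613,154.00.
After interest of R$1,001,500.00, pre-tax earnings = R$2,611,654.00.
DCL = total CM / (EBIT − I) = R$10,732,454.00 / R$2,611,654.00 = 4.1094.
EPS therefore changes by 4.1094 × (+22.5%) = +92.5%.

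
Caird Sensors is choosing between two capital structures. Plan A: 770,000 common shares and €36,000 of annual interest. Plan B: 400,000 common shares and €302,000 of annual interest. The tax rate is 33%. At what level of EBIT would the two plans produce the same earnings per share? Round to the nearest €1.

At indifference, (EBIT − 36,000)(1 − t)/770,000 = (EBIT − 302,000)(1 − t)/400,000.
Cancelling (1 − t) and cross-multiplying: 400,000·(EBIT − 36,000) = 770,000·(EBIT − 302,000).
EBIT × (770,000 − 400,000) = 302,000 × 770,000 − 36,000 × 400,000 = 218,140,000,000, so EBIT = 218,140,000,000 ÷ 370,000 = 589,567.57.

€589,568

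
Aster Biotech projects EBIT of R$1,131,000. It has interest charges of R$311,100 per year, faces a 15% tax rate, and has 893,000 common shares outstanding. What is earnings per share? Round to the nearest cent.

R$0.78

Interest = R$311,100.00, so EBT = R$1,131,000 − R$311,100.00 = R$819,900.00.
After tax at 15%: net income = R$819,900.00 × 0.85 = R$696,915.00.
Per share: R$696,915.00 / 893,000 shares = R$0.78.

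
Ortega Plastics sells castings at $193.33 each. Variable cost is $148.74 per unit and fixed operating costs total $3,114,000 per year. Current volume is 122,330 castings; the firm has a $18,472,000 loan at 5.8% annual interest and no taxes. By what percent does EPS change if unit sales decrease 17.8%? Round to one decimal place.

-76.5%

Contribution at this volume is 122,330 × $44.59 = $5,454,694.70.
EBIT = $5,454,694.70 − $3,114,000 = $2,340,694.70.
After interest of $1,071,376.00, pre-tax earnings = $1,269,318.70.
DCL = total CM / (EBIT − I) = $5,454,694.70 / $1,269,318.70 = 4.2973.
%ΔEPS = DCL × %ΔSales = 4.2973 × -17.8% = -76.5%.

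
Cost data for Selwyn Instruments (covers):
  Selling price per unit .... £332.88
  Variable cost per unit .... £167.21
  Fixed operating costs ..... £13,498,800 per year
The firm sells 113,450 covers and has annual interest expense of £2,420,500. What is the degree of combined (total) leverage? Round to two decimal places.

Contribution at this volume is 113,450 × £165.67 = £18,795,261.50.
Operating income = contribution − fixed costs = £18,795,261.50 − £13,498,800 = £5,296,461.50. Interest = £2,420,500.00, so EBIT − I = £2,875,961.50.
DCL = contribution ÷ (EBIT − I) = £18,795,261.50 ÷ £2,875,961.50 = 6.5353.

6.54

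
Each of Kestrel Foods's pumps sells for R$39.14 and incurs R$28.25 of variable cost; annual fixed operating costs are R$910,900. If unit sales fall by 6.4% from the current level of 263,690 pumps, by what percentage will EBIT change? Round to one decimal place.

Contribution at this volume is 263,690 × R$10.89 = R$2,871,584.10.
EBIT = R$2,871,584.10 − R$910,900 = R$1,960,684.10.
Degree of operating leverage = R$2,871,584.10 / R$1,960,684.10 = 1.4646.
%ΔEBIT = DOL × %ΔSales = 1.4646 × -6.4% = -9.4%.

-9.4%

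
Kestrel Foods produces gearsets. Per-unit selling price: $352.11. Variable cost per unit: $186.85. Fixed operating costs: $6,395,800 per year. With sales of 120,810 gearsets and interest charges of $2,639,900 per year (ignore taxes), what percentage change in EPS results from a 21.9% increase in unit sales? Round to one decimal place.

+40.0%

Total contribution margin = 120,810 × $165.26 = $19,965,060.60.
Subtracting fixed costs: EBIT = $19,965,060.60 − $6,395,800 = $13,569,260.60.
After interest of $2,639,900.00, pre-tax earnings = $10,929,360.60.
Degree of combined leverage = contribution ÷ (EBIT − I) = $19,965,060.60 ÷ $10,929,360.60 = 1.8267.
EPS therefore changes by 1.8267 × (+21.9%) = +40.0%.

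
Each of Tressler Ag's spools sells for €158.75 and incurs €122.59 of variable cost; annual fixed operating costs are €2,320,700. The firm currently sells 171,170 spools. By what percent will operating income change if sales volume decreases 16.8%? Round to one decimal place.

Contribution at this volume is 171,170 × €36.16 = €6,189,507.20.
Operating income = contribution − fixed costs = €6,189,507.20 − €2,320,700 = €3,868,807.20.
DOL = contribution ÷ EBIT = €6,189,507.20 ÷ €3,868,807.20 = 1.5998.
%ΔEBIT = DOL × %ΔSales = 1.5998 × -16.8% = -26.9%.

-26.9%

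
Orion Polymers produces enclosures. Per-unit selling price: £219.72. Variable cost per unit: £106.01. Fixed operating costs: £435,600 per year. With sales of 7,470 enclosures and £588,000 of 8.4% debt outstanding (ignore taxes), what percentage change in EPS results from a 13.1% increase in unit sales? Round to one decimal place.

At 7,470 units, contribution = 7,470 × £113.71 = £849,413.70.
Operating income = contribution − fixed costs = £849,413.70 − £435,600 = £413,813.70.
Interest = £49,392.00, so EBIT − I = £364,421.70.
DCL = total CM / (EBIT − I) = £849,413.70 / £364,421.70 = 2.3309.
EPS therefore changes by 2.3309 × (+13.1%) = +30.5%.

+30.5%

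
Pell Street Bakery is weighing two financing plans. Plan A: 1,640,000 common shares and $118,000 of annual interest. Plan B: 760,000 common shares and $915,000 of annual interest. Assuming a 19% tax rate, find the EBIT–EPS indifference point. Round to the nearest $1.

$1,603,318

Set EPS_A = EPS_B: (EBIT − $118,000)(1 − 0.19) ÷ 1,640,000 = (EBIT − $915,000)(1 − 0.19) ÷ 760,000.
Cancelling (1 − t) and cross-multiplying: 760,000·(EBIT − 118,000) = 1,640,000·(EBIT − 915,000).
EBIT × (1,640,000 − 760,000) = 915,000 × 1,640,000 − 118,000 × 760,000 = 1,410,920,000,000, so EBIT = 1,410,920,000,000 ÷ 880,000 = 1,603,318.18.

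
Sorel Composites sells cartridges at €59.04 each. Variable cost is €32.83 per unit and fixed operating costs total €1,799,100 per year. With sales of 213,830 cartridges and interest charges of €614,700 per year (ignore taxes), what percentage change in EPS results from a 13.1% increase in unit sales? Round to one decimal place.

At 213,830 units, contribution = 213,830 × €26.21 = €5,604,484.30.
Subtracting fixed costs: EBIT = €5,604,484.30 − €1,799,100 = €3,805,384.30.
Interest = €614,700.00, so EBIT − I = €3,190,684.30.
DCL = total CM / (EBIT − I) = €5,604,484.30 / €3,190,684.30 = 1.7565.
EPS therefore changes by 1.7565 × (+13.1%) = +23.0%.

+23.0%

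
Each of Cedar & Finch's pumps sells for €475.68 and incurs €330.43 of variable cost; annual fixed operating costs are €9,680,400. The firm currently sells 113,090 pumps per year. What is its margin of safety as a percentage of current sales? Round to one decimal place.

Contribution margin per unit = €475.68 − €330.43 = €145.25. Break-even units = €9,680,400 ÷ €145.25 = 66,646.47; break-even revenue = 66,646.47 × €475.68 = €31,702,393.61.
Current sales = 113,090 × €475.68 = €53,794,651.20.
Margin of safety = (€53,794,651.20 − €31,702,393.61) ÷ €53,794,651.20 = 41.1%.

41.1%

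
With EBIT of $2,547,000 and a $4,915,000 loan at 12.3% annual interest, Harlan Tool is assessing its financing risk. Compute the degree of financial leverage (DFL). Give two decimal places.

1.31

Annual interest charges come to $604,545.00.
DFL = EBIT ÷ (EBIT − I) = $2,547,000 ÷ ($2,547,000 − $604,545.00) = $2,547,000 ÷ $1,942,455.00 = 1.3112.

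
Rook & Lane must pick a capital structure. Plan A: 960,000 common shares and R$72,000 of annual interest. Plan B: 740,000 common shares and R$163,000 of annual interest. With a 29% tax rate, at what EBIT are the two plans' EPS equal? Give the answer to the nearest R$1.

R$469,091

Set EPS_A = EPS_B: (EBIT − R$72,000)(1 − 0.29) ÷ 960,000 = (EBIT − R$163,000)(1 − 0.29) ÷ 740,000.
The (1 − t) factor cancels: (EBIT − 72,000) × 740,000 = (EBIT − 163,000) × 960,000.
EBIT × (960,000 − 740,000) = 163,000 × 960,000 − 72,000 × 740,000 = 103,200,000,000, so EBIT = 103,200,000,000 ÷ 220,000 = 469,090.91.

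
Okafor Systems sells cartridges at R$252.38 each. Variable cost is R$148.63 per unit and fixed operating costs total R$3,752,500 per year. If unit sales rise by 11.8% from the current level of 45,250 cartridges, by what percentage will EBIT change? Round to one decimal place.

+58.8%

At 45,250 units, contribution = 45,250 × R$103.75 = R$4,694,687.50.
Subtracting fixed costs: EBIT = R$4,694,687.50 − R$3,752,500 = R$942,187.50.
DOL = contribution ÷ EBIT = R$4,694,687.50 ÷ R$942,187.50 = 4.9828.
%ΔEBIT = DOL × %ΔSales = 4.9828 × +11.8% = +58.8%.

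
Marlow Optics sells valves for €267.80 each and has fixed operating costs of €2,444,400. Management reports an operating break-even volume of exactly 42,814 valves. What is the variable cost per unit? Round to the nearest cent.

At break-even, FC = Q × (P − VC), so P − VC = €2,444,400 ÷ 42,814 = €57.0935.
Hence VC = price − CM = €267.80 − €57.0935 = €210.71.

€210.71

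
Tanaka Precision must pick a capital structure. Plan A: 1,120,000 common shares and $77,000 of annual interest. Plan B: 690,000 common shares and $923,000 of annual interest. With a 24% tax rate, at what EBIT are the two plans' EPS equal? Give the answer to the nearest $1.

$2,280,535

Set EPS_A = EPS_B: (EBIT − $77,000)(1 − 0.24) ÷ 1,120,000 = (EBIT − $923,000)(1 − 0.24) ÷ 690,000.
Cancelling (1 − t) and cross-multiplying: 690,000·(EBIT − 77,000) = 1,120,000·(EBIT − 923,000).
EBIT × (1,120,000 − 690,000) = 923,000 × 1,120,000 − 77,000 × 690,000 = 980,630,000,000, so EBIT = 980,630,000,000 ÷ 430,000 = 2,280,534.88.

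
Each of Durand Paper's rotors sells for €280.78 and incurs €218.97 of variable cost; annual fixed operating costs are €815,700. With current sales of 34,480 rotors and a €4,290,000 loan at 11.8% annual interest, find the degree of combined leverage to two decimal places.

2.63

At 34,480 units, contribution = 34,480 × €61.81 = €2,131,208.80.
Subtracting fixed costs: EBIT = €2,131,208.80 − €815,700 = €1,315,508.80. Interest = €506,220.00.
DOL = €2,131,208.80 ÷ €1,315,508.80 = 1.6201; DFL = €1,315,508.80 ÷ €809,288.80 = 1.6255.
DCL = DOL × DFL = 1.6201 × 1.6255 = 2.6335.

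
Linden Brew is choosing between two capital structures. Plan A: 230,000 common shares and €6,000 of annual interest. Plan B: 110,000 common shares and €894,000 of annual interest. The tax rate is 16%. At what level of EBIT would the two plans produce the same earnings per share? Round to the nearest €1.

€1,708,000

At indifference, (EBIT − 6,000)(1 − t)/230,000 = (EBIT − 894,000)(1 − t)/110,000.
The (1 − t) factor cancels: (EBIT − 6,000) × 110,000 = (EBIT − 894,000) × 230,000.
Solving, EBIT = (894,000·230,000 − 6,000·110,000) / (230,000 − 110,000) = 204,960,000,000 / 120,000 = 1,708,000.00.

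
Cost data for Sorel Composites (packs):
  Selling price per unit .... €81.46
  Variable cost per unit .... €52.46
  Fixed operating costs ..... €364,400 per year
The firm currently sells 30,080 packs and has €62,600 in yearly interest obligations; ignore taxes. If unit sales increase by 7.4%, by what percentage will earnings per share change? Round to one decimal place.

Total contribution margin = 30,080 × €29.00 = €872,320.00.
Subtracting fixed costs: EBIT = €872,320.00 − €364,400 = €507,920.00.
After interest of €62,600.00, pre-tax earnings = €445,320.00.
DCL = total CM / (EBIT − I) = €872,320.00 / €445,320.00 = 1.9589.
%ΔEPS = DCL × %ΔSales = 1.9589 × +7.4% = +14.5%.

+14.5%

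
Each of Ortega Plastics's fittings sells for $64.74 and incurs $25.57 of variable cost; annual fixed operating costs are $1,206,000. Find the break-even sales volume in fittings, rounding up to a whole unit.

Contribution margin per unit = $64.74 − $25.57 = $39.17.
Units to break even: $1,206,000 ÷ $39.17 = 30,788.87, rounded up to 30,789.

30,789 fittings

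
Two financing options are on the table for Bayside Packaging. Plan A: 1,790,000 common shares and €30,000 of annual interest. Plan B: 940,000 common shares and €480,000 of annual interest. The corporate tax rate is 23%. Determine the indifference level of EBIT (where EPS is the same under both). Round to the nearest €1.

€977,647

Set EPS_A = EPS_B: (EBIT − €30,000)(1 − 0.23) ÷ 1,790,000 = (EBIT − €480,000)(1 − 0.23) ÷ 940,000.
The (1 − t) factor cancels: (EBIT − 30,000) × 940,000 = (EBIT − 480,000) × 1,790,000.
EBIT × (1,790,000 − 940,000) = 480,000 × 1,790,000 − 30,000 × 940,000 = 831,000,000,000, so EBIT = 831,000,000,000 ÷ 850,000 = 977,647.06.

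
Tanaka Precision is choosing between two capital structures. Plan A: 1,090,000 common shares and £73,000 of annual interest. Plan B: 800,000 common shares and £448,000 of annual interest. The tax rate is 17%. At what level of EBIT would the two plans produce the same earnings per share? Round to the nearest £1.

£1,482,483

Set EPS_A = EPS_B: (EBIT − £73,000)(1 − 0.17) ÷ 1,090,000 = (EBIT − £448,000)(1 − 0.17) ÷ 800,000.
The (1 − t) factor cancels: (EBIT − 73,000) × 800,000 = (EBIT − 448,000) × 1,090,000.
Solving, EBIT = (448,000·1,090,000 − 73,000·800,000) / (1,090,000 − 800,000) = 429,920,000,000 / 290,000 = 1,482,482.76.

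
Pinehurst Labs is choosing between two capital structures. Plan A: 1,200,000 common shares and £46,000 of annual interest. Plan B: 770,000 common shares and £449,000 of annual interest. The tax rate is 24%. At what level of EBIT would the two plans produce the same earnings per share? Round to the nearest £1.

At indifference, (EBIT − 46,000)(1 − t)/1,200,000 = (EBIT − 449,000)(1 − t)/770,000.
Cancelling (1 − t) and cross-multiplying: 770,000·(EBIT − 46,000) = 1,200,000·(EBIT − 449,000).
Solving, EBIT = (449,000·1,200,000 − 46,000·770,000) / (1,200,000 − 770,000) = 503,380,000,000 / 430,000 = 1,170,651.16.

£1,170,651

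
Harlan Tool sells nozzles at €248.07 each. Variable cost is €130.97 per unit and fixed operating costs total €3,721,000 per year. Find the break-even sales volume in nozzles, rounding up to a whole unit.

31,777 nozzles

Unit CM = price − variable cost = €248.07 − €130.97 = €117.10.
Units to break even: €3,721,000 ÷ €117.10 = 31,776.26, rounded up to 31,777.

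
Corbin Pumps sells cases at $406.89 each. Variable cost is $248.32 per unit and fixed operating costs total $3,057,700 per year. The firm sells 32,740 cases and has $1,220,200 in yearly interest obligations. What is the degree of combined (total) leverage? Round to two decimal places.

5.68

At 32,740 units, contribution = 32,740 × $158.57 = $5,191,581.80.
EBIT = $5,191,581.80 − $3,057,700 = $2,133,881.80. Interest = $1,220,200.00, so EBIT − I = $913,681.80.
DCL = contribution ÷ (EBIT − I) = $5,191,581.80 ÷ $913,681.80 = 5.6820.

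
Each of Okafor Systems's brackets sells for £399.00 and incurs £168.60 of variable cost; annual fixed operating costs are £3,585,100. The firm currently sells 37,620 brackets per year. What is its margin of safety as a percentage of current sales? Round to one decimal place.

Contribution margin per unit = £399.00 − £168.60 = £230.40. Break-even units = £3,585,100 ÷ £230.40 = 15,560.33; break-even revenue = 15,560.33 × £399.00 = £6,208,571.61.
Actual sales revenue = 37,620 × £399.00 = £15,010,380.00.
Margin of safety = (£15,010,380.00 − £6,208,571.61) ÷ £15,010,380.00 = 58.6%.

58.6%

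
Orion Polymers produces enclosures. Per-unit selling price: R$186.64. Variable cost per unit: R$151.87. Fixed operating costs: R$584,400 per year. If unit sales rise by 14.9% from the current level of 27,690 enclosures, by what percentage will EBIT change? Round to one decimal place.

+37.9%

Contribution at this volume is 27,690 × R$34.77 = R$962,781.30.
Subtracting fixed costs: EBIT = R$962,781.30 − R$584,400 = R$378,381.30.
DOL = contribution ÷ EBIT = R$962,781.30 ÷ R$378,381.30 = 2.5445.
So EBIT moves 2.5445 × (+14.9%) = +37.9%.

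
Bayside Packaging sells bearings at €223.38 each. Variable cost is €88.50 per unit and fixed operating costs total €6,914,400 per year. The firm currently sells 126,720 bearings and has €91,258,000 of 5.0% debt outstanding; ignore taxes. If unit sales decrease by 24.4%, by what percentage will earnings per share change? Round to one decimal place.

At 126,720 units, contribution = 126,720 × €134.88 = €17,091,993.60.
Operating income = contribution − fixed costs = €17,091,993.60 − €6,914,400 = €10,177,593.60.
After interest of €4,562,900.00, pre-tax earnings = €5,614,693.60.
Degree of combined leverage = contribution ÷ (EBIT − I) = €17,091,993.60 ÷ €5,614,693.60 = 3.0442.
%ΔEPS = DCL × %ΔSales = 3.0442 × -24.4% = -74.3%.

-74.3%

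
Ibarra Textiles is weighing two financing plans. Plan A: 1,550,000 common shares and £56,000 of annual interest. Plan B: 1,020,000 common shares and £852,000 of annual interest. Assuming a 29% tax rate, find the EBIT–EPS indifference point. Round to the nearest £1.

Set EPS_A = EPS_B: (EBIT − £56,000)(1 − 0.29) ÷ 1,550,000 = (EBIT − £852,000)(1 − 0.29) ÷ 1,020,000.
Cancelling (1 − t) and cross-multiplying: 1,020,000·(EBIT − 56,000) = 1,550,000·(EBIT − 852,000).
EBIT × (1,550,000 − 1,020,000) = 852,000 × 1,550,000 − 56,000 × 1,020,000 = 1,263,480,000,000, so EBIT = 1,263,480,000,000 ÷ 530,000 = 2,383,924.53.

£2,383,925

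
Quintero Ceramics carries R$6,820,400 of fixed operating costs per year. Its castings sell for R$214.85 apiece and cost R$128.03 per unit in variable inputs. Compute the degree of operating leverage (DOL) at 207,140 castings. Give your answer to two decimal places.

1.61

At 207,140 units, contribution = 207,140 × R$86.82 = R$17,983,894.80.
Subtracting fixed costs: EBIT = R$17,983,894.80 − R$6,820,400 = R$11,163,494.80.
Degree of operating leverage = R$17,983,894.80 / R$11,163,494.80 = 1.6110.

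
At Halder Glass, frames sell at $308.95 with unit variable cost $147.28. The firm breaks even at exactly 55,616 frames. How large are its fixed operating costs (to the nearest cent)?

Unit CM = price − variable cost = $308.95 − $147.28 = $161.67.
Since BE = FC / CM, FC = 55,616 × $161.67 = $8,991,438.72.

$8,991,438.72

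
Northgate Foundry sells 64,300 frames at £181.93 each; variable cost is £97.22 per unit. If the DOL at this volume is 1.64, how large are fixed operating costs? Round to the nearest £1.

Total contribution margin = 64,300 × £84.71 = £5,446,853.00.
DOL = contribution / EBIT, so EBIT = £5,446,853.00 / 1.64 = £3,321,251.83.
And FC = contribution − EBIT = £5,446,853.00 − £3,321,251.83 = £2,125,601.

£2,125,601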